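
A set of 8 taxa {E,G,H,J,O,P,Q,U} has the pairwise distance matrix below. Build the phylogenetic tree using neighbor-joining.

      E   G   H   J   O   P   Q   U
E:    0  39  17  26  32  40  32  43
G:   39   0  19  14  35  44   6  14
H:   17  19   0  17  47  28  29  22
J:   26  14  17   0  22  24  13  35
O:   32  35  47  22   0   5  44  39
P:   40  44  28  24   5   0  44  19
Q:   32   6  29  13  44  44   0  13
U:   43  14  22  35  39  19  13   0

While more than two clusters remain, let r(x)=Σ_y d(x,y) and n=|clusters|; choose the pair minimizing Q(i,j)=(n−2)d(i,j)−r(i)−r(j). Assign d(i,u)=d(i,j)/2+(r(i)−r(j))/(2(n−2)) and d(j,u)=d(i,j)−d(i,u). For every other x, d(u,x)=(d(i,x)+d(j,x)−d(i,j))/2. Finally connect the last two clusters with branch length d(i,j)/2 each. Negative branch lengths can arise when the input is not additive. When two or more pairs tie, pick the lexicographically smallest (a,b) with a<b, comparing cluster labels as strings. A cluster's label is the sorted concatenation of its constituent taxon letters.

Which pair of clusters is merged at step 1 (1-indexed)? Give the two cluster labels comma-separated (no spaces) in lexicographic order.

O,P

iteration 1: select O,P (d=5, Q=-398); attach at lengths (25/6, 5/6); label the merged cluster OP
  updated: d(E,OP)=67/2, d(G,OP)=37, d(H,OP)=35, d(J,OP)=41/2, d(OP,Q)=83/2, d(OP,U)=53/2
iteration 2: select E,H (d=17, Q=-489/2); attach at lengths (273/20, 67/20); label the merged cluster EH
  updated: d(EH,G)=41/2, d(EH,J)=13, d(EH,OP)=103/4, d(EH,Q)=22, d(EH,U)=24
iteration 3: select J,OP (d=41/2, Q=-659/4); attach at lengths (105/32, 551/32); label the merged cluster JOP
  updated: d(EH,JOP)=73/8, d(G,JOP)=61/4, d(JOP,Q)=17, d(JOP,U)=41/2
iteration 4: select EH,JOP (d=73/8, Q=-881/8); attach at lengths (329/48, 109/48); label the merged cluster EHJOP
  updated: d(EHJOP,G)=213/16, d(EHJOP,Q)=239/16, d(EHJOP,U)=283/16
iteration 5: select EHJOP,U (d=283/16, Q=-221/4); attach at lengths (293/32, 273/32); label the merged cluster EHJOPU
  updated: d(EHJOPU,G)=77/16, d(EHJOPU,Q)=41/8
iteration 6: select EHJOPU,G (d=77/16, Q=-255/16); attach at lengths (63/32, 91/32); label the merged cluster EGHJOPU
  updated: d(EGHJOPU,Q)=101/32
iteration 7: select EGHJOPU,Q (d=101/32); attach at lengths (101/64, 101/64); label the merged cluster EGHJOPQU
final tree: (((((E:273/20,H:67/20):329/48,(J:105/32,(O:25/6,P:5/6):551/32):109/48):293/32,U:273/32):63/32,G:91/32):101/64,Q:101/64)
total length: 2473/32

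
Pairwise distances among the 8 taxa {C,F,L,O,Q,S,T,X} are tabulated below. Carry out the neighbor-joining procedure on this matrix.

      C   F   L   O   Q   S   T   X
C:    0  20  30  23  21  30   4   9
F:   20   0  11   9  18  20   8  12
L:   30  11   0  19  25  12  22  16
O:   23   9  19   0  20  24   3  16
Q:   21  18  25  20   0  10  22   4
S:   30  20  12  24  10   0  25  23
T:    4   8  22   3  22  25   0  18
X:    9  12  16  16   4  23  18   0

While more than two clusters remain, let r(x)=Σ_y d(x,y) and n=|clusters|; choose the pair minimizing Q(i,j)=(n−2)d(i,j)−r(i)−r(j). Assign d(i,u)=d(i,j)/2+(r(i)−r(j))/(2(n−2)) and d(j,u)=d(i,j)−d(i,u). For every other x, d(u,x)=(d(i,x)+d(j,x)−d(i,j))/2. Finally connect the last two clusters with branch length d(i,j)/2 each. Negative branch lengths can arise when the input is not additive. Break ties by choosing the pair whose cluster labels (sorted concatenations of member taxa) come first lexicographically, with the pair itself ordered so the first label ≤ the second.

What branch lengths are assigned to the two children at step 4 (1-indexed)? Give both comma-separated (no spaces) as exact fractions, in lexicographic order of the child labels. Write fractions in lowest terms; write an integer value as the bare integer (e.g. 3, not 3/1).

131/24,121/24

step 1: merge (C,T) at d=4, Q=-215; branch lengths C→59/12, T→-11/12; new cluster CT
  updated: d(CT,F)=12, d(CT,L)=24, d(CT,O)=11, d(CT,Q)=39/2, d(CT,S)=51/2, d(CT,X)=23/2
step 2: merge (L,S) at d=12, Q=-323/2; branch lengths L→21/4, S→27/4; new cluster LS
  updated: d(CT,LS)=75/4, d(F,LS)=19/2, d(LS,O)=31/2, d(LS,Q)=23/2, d(LS,X)=27/2
step 3: merge (Q,X) at d=4, Q=-114; branch lengths Q→4, X→0; new cluster QX
  updated: d(CT,QX)=27/2, d(F,QX)=13, d(LS,QX)=21/2, d(O,QX)=16
step 4: merge (LS,QX) at d=21/2, Q=-303/4; branch lengths LS→131/24, QX→121/24; new cluster LQSX
  updated: d(CT,LQSX)=87/8, d(F,LQSX)=6, d(LQSX,O)=21/2
step 5: merge (CT,O) at d=11, Q=-339/8; branch lengths CT→203/32, O→149/32; new cluster COT
  updated: d(COT,F)=5, d(COT,LQSX)=83/16
step 6: merge (COT,F) at d=5, Q=-259/16; branch lengths COT→67/32, F→93/32; new cluster CFOT
  updated: d(CFOT,LQSX)=99/32
step 7: merge (CFOT,LQSX) at d=99/32; branch lengths CFOT→99/64, LQSX→99/64; new cluster CFLOQSTX
final tree: ((((C:59/12,T:-11/12):203/32,O:149/32):67/32,F:93/32):99/64,((L:21/4,S:27/4):131/24,(Q:4,X:0):121/24):99/64)
total length: 1587/32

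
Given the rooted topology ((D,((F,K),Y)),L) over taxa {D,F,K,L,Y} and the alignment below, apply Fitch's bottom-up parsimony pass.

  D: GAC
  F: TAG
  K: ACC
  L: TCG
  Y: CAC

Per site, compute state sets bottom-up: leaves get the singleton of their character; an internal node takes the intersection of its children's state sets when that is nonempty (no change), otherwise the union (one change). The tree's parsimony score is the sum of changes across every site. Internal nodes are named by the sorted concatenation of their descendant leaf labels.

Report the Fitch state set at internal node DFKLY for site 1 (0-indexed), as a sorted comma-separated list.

[col 0] FK: children F:{T}, K:{A} ∪→ {A,T}; cost 1
[col 0] FKY: children FK:{A,T}, Y:{C} ∪→ {A,C,T}; cost 1
[col 0] DFKY: children D:{G}, FKY:{A,C,T} ∪→ {A,C,G,T}; cost 1
[col 0] DFKLY: children DFKY:{A,C,G,T}, L:{T} ∩→ {T}; cost 0
[col 1] FK: children F:{A}, K:{C} ∪→ {A,C}; cost 1
[col 1] FKY: children FK:{A,C}, Y:{A} ∩→ {A}; cost 0
[col 1] DFKY: children D:{A}, FKY:{A} ∩→ {A}; cost 0
[col 1] DFKLY: children DFKY:{A}, L:{C} ∪→ {A,C}; cost 1
[col 2] FK: children F:{G}, K:{C} ∪→ {C,G}; cost 1
[col 2] FKY: children FK:{C,G}, Y:{C} ∩→ {C}; cost 0
[col 2] DFKY: children D:{C}, FKY:{C} ∩→ {C}; cost 0
[col 2] DFKLY: children DFKY:{C}, L:{G} ∪→ {C,G}; cost 1
per-site changes: [3, 2, 2]; total = 7

A,C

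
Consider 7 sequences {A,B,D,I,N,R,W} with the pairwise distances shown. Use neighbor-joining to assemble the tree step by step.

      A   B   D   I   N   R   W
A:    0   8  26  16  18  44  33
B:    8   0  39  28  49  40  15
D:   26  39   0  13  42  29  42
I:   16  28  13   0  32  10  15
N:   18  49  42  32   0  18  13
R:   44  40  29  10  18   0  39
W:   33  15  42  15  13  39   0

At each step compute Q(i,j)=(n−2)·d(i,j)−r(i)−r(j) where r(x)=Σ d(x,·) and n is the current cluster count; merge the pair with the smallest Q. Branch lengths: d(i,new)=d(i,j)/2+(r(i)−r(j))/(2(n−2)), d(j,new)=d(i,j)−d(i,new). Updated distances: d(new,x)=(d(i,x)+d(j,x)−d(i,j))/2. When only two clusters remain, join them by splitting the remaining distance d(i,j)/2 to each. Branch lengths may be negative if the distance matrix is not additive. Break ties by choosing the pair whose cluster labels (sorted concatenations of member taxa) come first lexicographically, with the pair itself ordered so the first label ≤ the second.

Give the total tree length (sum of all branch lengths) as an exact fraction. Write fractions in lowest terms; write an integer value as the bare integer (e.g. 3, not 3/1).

147/2

iteration 1: select A,B (d=8, Q=-284); attach at lengths (3/5, 37/5); label the merged cluster AB
  updated: d(AB,D)=57/2, d(AB,I)=18, d(AB,N)=59/2, d(AB,R)=38, d(AB,W)=20
iteration 2: select N,W (d=13, Q=-423/2); attach at lengths (115/16, 93/16); label the merged cluster NW
  updated: d(AB,NW)=73/4, d(D,NW)=71/2, d(I,NW)=17, d(NW,R)=22
iteration 3: select AB,NW (d=73/4, Q=-563/4); attach at lengths (259/24, 179/24); label the merged cluster ABNW
  updated: d(ABNW,D)=183/8, d(ABNW,I)=67/8, d(ABNW,R)=167/8
iteration 4: select ABNW,D (d=183/8, Q=-285/4); attach at lengths (33/4, 117/8); label the merged cluster ABDNW
  updated: d(ABDNW,I)=-3/4, d(ABDNW,R)=27/2
iteration 5: select ABDNW,I (d=-3/4, Q=-91/4); attach at lengths (11/8, -17/8); label the merged cluster ABDINW
  updated: d(ABDINW,R)=97/8
iteration 6: select ABDINW,R (d=97/8); attach at lengths (97/16, 97/16); label the merged cluster ABDINRW
final tree: (((((A:3/5,B:37/5):259/24,(N:115/16,W:93/16):179/24):33/4,D:117/8):11/8,I:-17/8):97/16,R:97/16)
total length: 147/2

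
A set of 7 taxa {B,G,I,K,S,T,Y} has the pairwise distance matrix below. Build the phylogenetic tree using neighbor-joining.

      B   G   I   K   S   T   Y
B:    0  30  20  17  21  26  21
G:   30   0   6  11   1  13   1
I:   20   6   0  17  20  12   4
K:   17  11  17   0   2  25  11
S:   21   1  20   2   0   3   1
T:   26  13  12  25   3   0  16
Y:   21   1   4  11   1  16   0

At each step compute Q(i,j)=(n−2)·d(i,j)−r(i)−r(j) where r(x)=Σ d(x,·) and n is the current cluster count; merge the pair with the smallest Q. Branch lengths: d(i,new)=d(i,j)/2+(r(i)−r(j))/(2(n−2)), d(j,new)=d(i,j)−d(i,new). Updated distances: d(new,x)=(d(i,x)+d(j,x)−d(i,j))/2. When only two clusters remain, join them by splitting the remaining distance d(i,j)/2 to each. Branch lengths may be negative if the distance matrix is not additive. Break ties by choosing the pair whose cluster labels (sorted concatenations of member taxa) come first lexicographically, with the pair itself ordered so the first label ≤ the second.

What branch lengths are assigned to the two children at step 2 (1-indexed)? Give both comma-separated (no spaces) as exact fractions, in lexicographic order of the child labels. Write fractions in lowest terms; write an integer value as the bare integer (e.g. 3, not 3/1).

1. join B+K (d=17, Q=-133) ⇒ BK; edges |B|=137/10, |K|=33/10
  updated: d(BK,G)=12, d(BK,I)=10, d(BK,S)=3, d(BK,T)=17, d(BK,Y)=15/2
2. join S+T (d=3, Q=-77) ⇒ ST; edges |S|=-21/8, |T|=45/8
  updated: d(BK,ST)=17/2, d(G,ST)=11/2, d(I,ST)=29/2, d(ST,Y)=7
3. join BK+ST (d=17/2, Q=-48) ⇒ BKST; edges |BK|=14/3, |ST|=23/6
  updated: d(BKST,G)=9/2, d(BKST,I)=8, d(BKST,Y)=3
4. join BKST+G (d=9/2, Q=-18) ⇒ BGKST; edges |BKST|=13/4, |G|=5/4
  updated: d(BGKST,I)=19/4, d(BGKST,Y)=-1/4
5. join BGKST+I (d=19/4, Q=-17/2) ⇒ BGIKST; edges |BGKST|=1/4, |I|=9/2
  updated: d(BGIKST,Y)=-1/2
6. join BGIKST+Y (d=-1/2) ⇒ BGIKSTY; edges |BGIKST|=-1/4, |Y|=-1/4
final tree: (((((B:137/10,K:33/10):14/3,(S:-21/8,T:45/8):23/6):13/4,G:5/4):1/4,I:9/2):-1/4,Y:-1/4)
total length: 149/4

-21/8,45/8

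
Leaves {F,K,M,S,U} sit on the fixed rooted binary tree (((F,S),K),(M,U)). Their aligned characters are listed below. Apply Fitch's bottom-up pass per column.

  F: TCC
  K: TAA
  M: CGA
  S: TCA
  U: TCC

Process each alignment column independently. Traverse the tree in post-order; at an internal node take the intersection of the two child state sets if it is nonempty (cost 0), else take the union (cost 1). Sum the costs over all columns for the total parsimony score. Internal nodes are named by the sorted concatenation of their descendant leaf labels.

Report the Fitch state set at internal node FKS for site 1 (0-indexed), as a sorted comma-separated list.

site 0, node FS: F={T} ∩ S={T} → {T} (+0)
site 0, node FKS: FS={T} ∩ K={T} → {T} (+0)
site 0, node MU: M={C} ∪ U={T} → {C,T} (+1)
site 0, node FKMSU: FKS={T} ∩ MU={C,T} → {T} (+0)
site 1, node FS: F={C} ∩ S={C} → {C} (+0)
site 1, node FKS: FS={C} ∪ K={A} → {A,C} (+1)
site 1, node MU: M={G} ∪ U={C} → {C,G} (+1)
site 1, node FKMSU: FKS={A,C} ∩ MU={C,G} → {C} (+0)
site 2, node FS: F={C} ∪ S={A} → {A,C} (+1)
site 2, node FKS: FS={A,C} ∩ K={A} → {A} (+0)
site 2, node MU: M={A} ∪ U={C} → {A,C} (+1)
site 2, node FKMSU: FKS={A} ∩ MU={A,C} → {A} (+0)
per-site changes: [1, 2, 2]; total = 5

A,C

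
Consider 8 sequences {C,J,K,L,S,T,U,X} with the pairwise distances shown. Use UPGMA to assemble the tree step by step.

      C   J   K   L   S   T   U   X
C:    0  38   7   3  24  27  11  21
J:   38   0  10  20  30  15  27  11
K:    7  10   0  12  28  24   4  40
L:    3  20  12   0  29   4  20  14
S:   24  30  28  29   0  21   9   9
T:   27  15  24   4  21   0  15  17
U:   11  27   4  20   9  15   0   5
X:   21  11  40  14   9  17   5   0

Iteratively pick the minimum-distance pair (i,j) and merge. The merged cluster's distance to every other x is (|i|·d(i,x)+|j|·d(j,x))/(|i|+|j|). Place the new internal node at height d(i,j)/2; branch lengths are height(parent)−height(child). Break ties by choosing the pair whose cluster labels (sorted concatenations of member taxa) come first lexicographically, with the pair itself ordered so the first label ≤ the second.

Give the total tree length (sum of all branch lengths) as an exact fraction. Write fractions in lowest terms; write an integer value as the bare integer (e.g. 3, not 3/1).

iteration 1: select C,L (d=3); attach at lengths (3/2, 3/2); label the merged cluster CL
  updated: d(CL,J)=29, d(CL,K)=19/2, d(CL,S)=53/2, d(CL,T)=31/2, d(CL,U)=31/2, d(CL,X)=35/2
iteration 2: select K,U (d=4); attach at lengths (2, 2); label the merged cluster KU
  updated: d(CL,KU)=25/2, d(J,KU)=37/2, d(KU,S)=37/2, d(KU,T)=39/2, d(KU,X)=45/2
iteration 3: select S,X (d=9); attach at lengths (9/2, 9/2); label the merged cluster SX
  updated: d(CL,SX)=22, d(J,SX)=41/2, d(KU,SX)=41/2, d(SX,T)=19
iteration 4: select CL,KU (d=25/2); attach at lengths (19/4, 17/4); label the merged cluster CKLU
  updated: d(CKLU,J)=95/4, d(CKLU,SX)=85/4, d(CKLU,T)=35/2
iteration 5: select J,T (d=15); attach at lengths (15/2, 15/2); label the merged cluster JT
  updated: d(CKLU,JT)=165/8, d(JT,SX)=79/4
iteration 6: select JT,SX (d=79/4); attach at lengths (19/8, 43/8); label the merged cluster JSTX
  updated: d(CKLU,JSTX)=335/16
iteration 7: select CKLU,JSTX (d=335/16); attach at lengths (135/32, 19/32); label the merged cluster CJKLSTUX
final tree: (((C:3/2,L:3/2):19/4,(K:2,U:2):17/4):135/32,((J:15/2,T:15/2):19/8,(S:9/2,X:9/2):43/8):19/32)
total length: 841/16

841/16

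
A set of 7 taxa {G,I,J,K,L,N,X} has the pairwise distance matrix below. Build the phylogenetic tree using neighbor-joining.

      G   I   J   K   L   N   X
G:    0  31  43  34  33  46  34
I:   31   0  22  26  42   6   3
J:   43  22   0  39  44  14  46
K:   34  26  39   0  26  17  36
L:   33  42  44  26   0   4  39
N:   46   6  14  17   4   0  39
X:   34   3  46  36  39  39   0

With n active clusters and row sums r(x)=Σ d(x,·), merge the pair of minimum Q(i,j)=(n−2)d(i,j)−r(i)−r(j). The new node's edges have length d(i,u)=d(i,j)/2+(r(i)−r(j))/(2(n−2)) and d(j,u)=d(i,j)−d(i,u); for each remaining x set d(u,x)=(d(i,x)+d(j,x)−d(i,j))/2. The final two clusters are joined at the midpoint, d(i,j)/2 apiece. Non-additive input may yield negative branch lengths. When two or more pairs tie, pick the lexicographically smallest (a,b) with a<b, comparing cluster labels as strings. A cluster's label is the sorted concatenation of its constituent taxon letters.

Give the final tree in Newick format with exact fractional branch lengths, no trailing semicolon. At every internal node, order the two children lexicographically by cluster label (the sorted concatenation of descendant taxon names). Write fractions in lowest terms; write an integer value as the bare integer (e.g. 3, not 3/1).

(((G:159/8,(I:-26/5,X:41/5):89/8):3,J:77/4):2,(K:137/12,(L:15/2,N:-7/2):97/12):2)

step 1: merge (I,X) at d=3, Q=-312; branch lengths I→-26/5, X→41/5; new cluster IX
  updated: d(G,IX)=31, d(IX,J)=65/2, d(IX,K)=59/2, d(IX,L)=39, d(IX,N)=21
step 2: merge (L,N) at d=4, Q=-232; branch lengths L→15/2, N→-7/2; new cluster LN
  updated: d(G,LN)=75/2, d(IX,LN)=28, d(J,LN)=27, d(K,LN)=39/2
step 3: merge (K,LN) at d=39/2, Q=-351/2; branch lengths K→137/12, LN→97/12; new cluster KLN
  updated: d(G,KLN)=26, d(IX,KLN)=19, d(J,KLN)=93/4
step 4: merge (G,IX) at d=31, Q=-241/2; branch lengths G→159/8, IX→89/8; new cluster GIX
  updated: d(GIX,J)=89/4, d(GIX,KLN)=7
step 5: merge (GIX,J) at d=89/4, Q=-105/2; branch lengths GIX→3, J→77/4; new cluster GIJX
  updated: d(GIJX,KLN)=4
step 6: merge (GIJX,KLN) at d=4; branch lengths GIJX→2, KLN→2; new cluster GIJKLNX
final tree: (((G:159/8,(I:-26/5,X:41/5):89/8):3,J:77/4):2,(K:137/12,(L:15/2,N:-7/2):97/12):2)
total length: 335/4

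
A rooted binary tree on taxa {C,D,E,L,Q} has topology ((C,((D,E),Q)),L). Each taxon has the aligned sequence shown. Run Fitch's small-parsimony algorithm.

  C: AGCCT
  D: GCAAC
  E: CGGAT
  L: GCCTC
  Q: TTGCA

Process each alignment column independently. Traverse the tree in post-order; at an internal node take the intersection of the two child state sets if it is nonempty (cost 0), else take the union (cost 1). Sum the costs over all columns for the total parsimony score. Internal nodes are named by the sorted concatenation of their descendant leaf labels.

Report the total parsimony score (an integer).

13

site 0, node DE: D={G} ∪ E={C} → {C,G} (+1)
site 0, node DEQ: DE={C,G} ∪ Q={T} → {C,G,T} (+1)
site 0, node CDEQ: C={A} ∪ DEQ={C,G,T} → {A,C,G,T} (+1)
site 0, node CDELQ: CDEQ={A,C,G,T} ∩ L={G} → {G} (+0)
site 1, node DE: D={C} ∪ E={G} → {C,G} (+1)
site 1, node DEQ: DE={C,G} ∪ Q={T} → {C,G,T} (+1)
site 1, node CDEQ: C={G} ∩ DEQ={C,G,T} → {G} (+0)
site 1, node CDELQ: CDEQ={G} ∪ L={C} → {C,G} (+1)
site 2, node DE: D={A} ∪ E={G} → {A,G} (+1)
site 2, node DEQ: DE={A,G} ∩ Q={G} → {G} (+0)
site 2, node CDEQ: C={C} ∪ DEQ={G} → {C,G} (+1)
site 2, node CDELQ: CDEQ={C,G} ∩ L={C} → {C} (+0)
site 3, node DE: D={A} ∩ E={A} → {A} (+0)
site 3, node DEQ: DE={A} ∪ Q={C} → {A,C} (+1)
site 3, node CDEQ: C={C} ∩ DEQ={A,C} → {C} (+0)
site 3, node CDELQ: CDEQ={C} ∪ L={T} → {C,T} (+1)
site 4, node DE: D={C} ∪ E={T} → {C,T} (+1)
site 4, node DEQ: DE={C,T} ∪ Q={A} → {A,C,T} (+1)
site 4, node CDEQ: C={T} ∩ DEQ={A,C,T} → {T} (+0)
site 4, node CDELQ: CDEQ={T} ∪ L={C} → {C,T} (+1)
per-site changes: [3, 3, 2, 2, 3]; total = 13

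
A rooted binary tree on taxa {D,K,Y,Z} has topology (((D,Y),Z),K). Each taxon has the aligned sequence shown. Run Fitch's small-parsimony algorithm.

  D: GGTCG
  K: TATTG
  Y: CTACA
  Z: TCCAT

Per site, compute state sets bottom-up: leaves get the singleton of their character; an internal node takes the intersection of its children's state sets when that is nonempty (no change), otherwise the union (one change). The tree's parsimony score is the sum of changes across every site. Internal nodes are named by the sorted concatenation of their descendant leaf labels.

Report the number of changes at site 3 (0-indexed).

[col 0] DY: children D:{G}, Y:{C} ∪→ {C,G}; cost 1
[col 0] DYZ: children DY:{C,G}, Z:{T} ∪→ {C,G,T}; cost 1
[col 0] DKYZ: children DYZ:{C,G,T}, K:{T} ∩→ {T}; cost 0
[col 1] DY: children D:{G}, Y:{T} ∪→ {G,T}; cost 1
[col 1] DYZ: children DY:{G,T}, Z:{C} ∪→ {C,G,T}; cost 1
[col 1] DKYZ: children DYZ:{C,G,T}, K:{A} ∪→ {A,C,G,T}; cost 1
[col 2] DY: children D:{T}, Y:{A} ∪→ {A,T}; cost 1
[col 2] DYZ: children DY:{A,T}, Z:{C} ∪→ {A,C,T}; cost 1
[col 2] DKYZ: children DYZ:{A,C,T}, K:{T} ∩→ {T}; cost 0
[col 3] DY: children D:{C}, Y:{C} ∩→ {C}; cost 0
[col 3] DYZ: children DY:{C}, Z:{A} ∪→ {A,C}; cost 1
[col 3] DKYZ: children DYZ:{A,C}, K:{T} ∪→ {A,C,T}; cost 1
[col 4] DY: children D:{G}, Y:{A} ∪→ {A,G}; cost 1
[col 4] DYZ: children DY:{A,G}, Z:{T} ∪→ {A,G,T}; cost 1
[col 4] DKYZ: children DYZ:{A,G,T}, K:{G} ∩→ {G}; cost 0
per-site changes: [2, 3, 2, 2, 2]; total = 11

2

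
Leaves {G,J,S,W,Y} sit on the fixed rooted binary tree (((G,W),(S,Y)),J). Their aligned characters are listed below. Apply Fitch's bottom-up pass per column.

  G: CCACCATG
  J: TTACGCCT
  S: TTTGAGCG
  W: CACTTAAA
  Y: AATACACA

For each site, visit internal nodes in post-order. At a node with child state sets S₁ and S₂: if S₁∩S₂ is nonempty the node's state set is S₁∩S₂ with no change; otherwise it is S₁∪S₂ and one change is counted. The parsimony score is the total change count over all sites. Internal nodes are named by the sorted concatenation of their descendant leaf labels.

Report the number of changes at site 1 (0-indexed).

GW@0: {C} ∩ {C} = {C} (intersection, +0)
SY@0: {T} ∪ {A} = {A,T} (union, +1)
GSWY@0: {C} ∪ {A,T} = {A,C,T} (union, +1)
GJSWY@0: {A,C,T} ∩ {T} = {T} (intersection, +0)
GW@1: {C} ∪ {A} = {A,C} (union, +1)
SY@1: {T} ∪ {A} = {A,T} (union, +1)
GSWY@1: {A,C} ∩ {A,T} = {A} (intersection, +0)
GJSWY@1: {A} ∪ {T} = {A,T} (union, +1)
GW@2: {A} ∪ {C} = {A,C} (union, +1)
SY@2: {T} ∩ {T} = {T} (intersection, +0)
GSWY@2: {A,C} ∪ {T} = {A,C,T} (union, +1)
GJSWY@2: {A,C,T} ∩ {A} = {A} (intersection, +0)
GW@3: {C} ∪ {T} = {C,T} (union, +1)
SY@3: {G} ∪ {A} = {A,G} (union, +1)
GSWY@3: {C,T} ∪ {A,G} = {A,C,G,T} (union, +1)
GJSWY@3: {A,C,G,T} ∩ {C} = {C} (intersection, +0)
GW@4: {C} ∪ {T} = {C,T} (union, +1)
SY@4: {A} ∪ {C} = {A,C} (union, +1)
GSWY@4: {C,T} ∩ {A,C} = {C} (intersection, +0)
GJSWY@4: {C} ∪ {G} = {C,G} (union, +1)
GW@5: {A} ∩ {A} = {A} (intersection, +0)
SY@5: {G} ∪ {A} = {A,G} (union, +1)
GSWY@5: {A} ∩ {A,G} = {A} (intersection, +0)
GJSWY@5: {A} ∪ {C} = {A,C} (union, +1)
GW@6: {T} ∪ {A} = {A,T} (union, +1)
SY@6: {C} ∩ {C} = {C} (intersection, +0)
GSWY@6: {A,T} ∪ {C} = {A,C,T} (union, +1)
GJSWY@6: {A,C,T} ∩ {C} = {C} (intersection, +0)
GW@7: {G} ∪ {A} = {A,G} (union, +1)
SY@7: {G} ∪ {A} = {A,G} (union, +1)
GSWY@7: {A,G} ∩ {A,G} = {A,G} (intersection, +0)
GJSWY@7: {A,G} ∪ {T} = {A,G,T} (union, +1)
per-site changes: [2, 3, 2, 3, 3, 2, 2, 3]; total = 20

3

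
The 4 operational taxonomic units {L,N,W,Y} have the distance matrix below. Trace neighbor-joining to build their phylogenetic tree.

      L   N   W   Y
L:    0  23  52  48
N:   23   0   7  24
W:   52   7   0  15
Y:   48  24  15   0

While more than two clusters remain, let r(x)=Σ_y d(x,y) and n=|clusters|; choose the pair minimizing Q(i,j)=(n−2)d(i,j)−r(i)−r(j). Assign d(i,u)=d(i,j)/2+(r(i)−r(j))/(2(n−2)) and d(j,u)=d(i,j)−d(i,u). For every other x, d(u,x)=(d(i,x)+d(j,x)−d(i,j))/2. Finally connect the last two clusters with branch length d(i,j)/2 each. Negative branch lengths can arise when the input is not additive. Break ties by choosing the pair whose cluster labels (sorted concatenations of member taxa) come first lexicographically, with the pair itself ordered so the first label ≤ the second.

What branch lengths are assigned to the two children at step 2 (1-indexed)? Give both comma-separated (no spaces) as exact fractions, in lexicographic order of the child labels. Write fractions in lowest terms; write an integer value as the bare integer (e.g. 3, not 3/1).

1. join L+N (d=23, Q=-131) ⇒ LN; edges |L|=115/4, |N|=-23/4
  updated: d(LN,W)=18, d(LN,Y)=49/2
2. join LN+W (d=18, Q=-115/2) ⇒ LNW; edges |LN|=55/4, |W|=17/4
  updated: d(LNW,Y)=43/4
3. join LNW+Y (d=43/4) ⇒ LNWY; edges |LNW|=43/8, |Y|=43/8
final tree: (((L:115/4,N:-23/4):55/4,W:17/4):43/8,Y:43/8)
total length: 207/4

55/4,17/4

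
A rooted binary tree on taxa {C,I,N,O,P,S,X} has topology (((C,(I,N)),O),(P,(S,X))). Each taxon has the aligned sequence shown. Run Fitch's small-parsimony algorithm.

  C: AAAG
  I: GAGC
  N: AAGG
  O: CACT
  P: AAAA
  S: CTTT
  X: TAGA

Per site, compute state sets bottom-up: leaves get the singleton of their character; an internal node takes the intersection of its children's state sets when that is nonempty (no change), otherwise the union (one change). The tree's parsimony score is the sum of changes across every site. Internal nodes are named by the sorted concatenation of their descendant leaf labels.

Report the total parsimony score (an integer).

site 0, node IN: I={G} ∪ N={A} → {A,G} (+1)
site 0, node CIN: C={A} ∩ IN={A,G} → {A} (+0)
site 0, node CINO: CIN={A} ∪ O={C} → {A,C} (+1)
site 0, node SX: S={C} ∪ X={T} → {C,T} (+1)
site 0, node PSX: P={A} ∪ SX={C,T} → {A,C,T} (+1)
site 0, node CINOPSX: CINO={A,C} ∩ PSX={A,C,T} → {A,C} (+0)
site 1, node IN: I={A} ∩ N={A} → {A} (+0)
site 1, node CIN: C={A} ∩ IN={A} → {A} (+0)
site 1, node CINO: CIN={A} ∩ O={A} → {A} (+0)
site 1, node SX: S={T} ∪ X={A} → {A,T} (+1)
site 1, node PSX: P={A} ∩ SX={A,T} → {A} (+0)
site 1, node CINOPSX: CINO={A} ∩ PSX={A} → {A} (+0)
site 2, node IN: I={G} ∩ N={G} → {G} (+0)
site 2, node CIN: C={A} ∪ IN={G} → {A,G} (+1)
site 2, node CINO: CIN={A,G} ∪ O={C} → {A,C,G} (+1)
site 2, node SX: S={T} ∪ X={G} → {G,T} (+1)
site 2, node PSX: P={A} ∪ SX={G,T} → {A,G,T} (+1)
site 2, node CINOPSX: CINO={A,C,G} ∩ PSX={A,G,T} → {A,G} (+0)
site 3, node IN: I={C} ∪ N={G} → {C,G} (+1)
site 3, node CIN: C={G} ∩ IN={C,G} → {G} (+0)
site 3, node CINO: CIN={G} ∪ O={T} → {G,T} (+1)
site 3, node SX: S={T} ∪ X={A} → {A,T} (+1)
site 3, node PSX: P={A} ∩ SX={A,T} → {A} (+0)
site 3, node CINOPSX: CINO={G,T} ∪ PSX={A} → {A,G,T} (+1)
per-site changes: [4, 1, 4, 4]; total = 13

13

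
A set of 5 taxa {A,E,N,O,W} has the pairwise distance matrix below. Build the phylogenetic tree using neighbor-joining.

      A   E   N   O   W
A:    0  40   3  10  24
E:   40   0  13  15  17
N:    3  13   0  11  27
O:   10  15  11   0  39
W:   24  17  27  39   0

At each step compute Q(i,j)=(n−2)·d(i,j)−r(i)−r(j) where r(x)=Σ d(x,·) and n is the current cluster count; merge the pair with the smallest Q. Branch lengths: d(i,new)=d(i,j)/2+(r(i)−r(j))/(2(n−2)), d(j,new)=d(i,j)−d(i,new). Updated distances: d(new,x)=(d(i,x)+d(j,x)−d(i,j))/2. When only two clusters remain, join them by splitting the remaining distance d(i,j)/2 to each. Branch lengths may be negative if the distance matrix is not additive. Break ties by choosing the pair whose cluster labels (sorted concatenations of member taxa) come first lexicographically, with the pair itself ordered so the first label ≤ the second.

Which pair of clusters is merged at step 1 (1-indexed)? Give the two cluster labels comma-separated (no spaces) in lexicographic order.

1. join E+W (d=17, Q=-141) ⇒ EW; edges |E|=29/6, |W|=73/6
  updated: d(A,EW)=47/2, d(EW,N)=23/2, d(EW,O)=37/2
2. join A+N (d=3, Q=-56) ⇒ AN; edges |A|=17/4, |N|=-5/4
  updated: d(AN,EW)=16, d(AN,O)=9
3. join AN+EW (d=16, Q=-87/2) ⇒ AENW; edges |AN|=13/4, |EW|=51/4
  updated: d(AENW,O)=23/4
4. join AENW+O (d=23/4) ⇒ AENOW; edges |AENW|=23/8, |O|=23/8
final tree: (((A:17/4,N:-5/4):13/4,(E:29/6,W:73/6):51/4):23/8,O:23/8)
total length: 167/4

E,W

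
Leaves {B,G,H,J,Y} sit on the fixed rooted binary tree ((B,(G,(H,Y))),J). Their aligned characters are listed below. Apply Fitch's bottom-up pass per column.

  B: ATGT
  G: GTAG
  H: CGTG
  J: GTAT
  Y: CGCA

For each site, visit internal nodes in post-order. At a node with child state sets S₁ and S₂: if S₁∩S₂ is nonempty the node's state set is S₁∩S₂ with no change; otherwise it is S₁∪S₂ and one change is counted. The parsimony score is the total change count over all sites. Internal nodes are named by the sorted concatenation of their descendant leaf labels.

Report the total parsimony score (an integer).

[col 0] HY: children H:{C}, Y:{C} ∩→ {C}; cost 0
[col 0] GHY: children G:{G}, HY:{C} ∪→ {C,G}; cost 1
[col 0] BGHY: children B:{A}, GHY:{C,G} ∪→ {A,C,G}; cost 1
[col 0] BGHJY: children BGHY:{A,C,G}, J:{G} ∩→ {G}; cost 0
[col 1] HY: children H:{G}, Y:{G} ∩→ {G}; cost 0
[col 1] GHY: children G:{T}, HY:{G} ∪→ {G,T}; cost 1
[col 1] BGHY: children B:{T}, GHY:{G,T} ∩→ {T}; cost 0
[col 1] BGHJY: children BGHY:{T}, J:{T} ∩→ {T}; cost 0
[col 2] HY: children H:{T}, Y:{C} ∪→ {C,T}; cost 1
[col 2] GHY: children G:{A}, HY:{C,T} ∪→ {A,C,T}; cost 1
[col 2] BGHY: children B:{G}, GHY:{A,C,T} ∪→ {A,C,G,T}; cost 1
[col 2] BGHJY: children BGHY:{A,C,G,T}, J:{A} ∩→ {A}; cost 0
[col 3] HY: children H:{G}, Y:{A} ∪→ {A,G}; cost 1
[col 3] GHY: children G:{G}, HY:{A,G} ∩→ {G}; cost 0
[col 3] BGHY: children B:{T}, GHY:{G} ∪→ {G,T}; cost 1
[col 3] BGHJY: children BGHY:{G,T}, J:{T} ∩→ {T}; cost 0
per-site changes: [2, 1, 3, 2]; total = 8

8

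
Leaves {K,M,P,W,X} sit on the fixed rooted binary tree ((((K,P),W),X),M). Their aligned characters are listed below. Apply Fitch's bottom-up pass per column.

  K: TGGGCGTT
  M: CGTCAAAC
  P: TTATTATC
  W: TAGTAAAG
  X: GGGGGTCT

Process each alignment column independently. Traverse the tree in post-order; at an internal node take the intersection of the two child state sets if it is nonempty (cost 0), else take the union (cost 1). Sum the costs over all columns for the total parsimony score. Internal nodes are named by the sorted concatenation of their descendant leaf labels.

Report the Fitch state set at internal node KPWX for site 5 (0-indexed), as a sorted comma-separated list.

site 0, node KP: K={T} ∩ P={T} → {T} (+0)
site 0, node KPW: KP={T} ∩ W={T} → {T} (+0)
site 0, node KPWX: KPW={T} ∪ X={G} → {G,T} (+1)
site 0, node KMPWX: KPWX={G,T} ∪ M={C} → {C,G,T} (+1)
site 1, node KP: K={G} ∪ P={T} → {G,T} (+1)
site 1, node KPW: KP={G,T} ∪ W={A} → {A,G,T} (+1)
site 1, node KPWX: KPW={A,G,T} ∩ X={G} → {G} (+0)
site 1, node KMPWX: KPWX={G} ∩ M={G} → {G} (+0)
site 2, node KP: K={G} ∪ P={A} → {A,G} (+1)
site 2, node KPW: KP={A,G} ∩ W={G} → {G} (+0)
site 2, node KPWX: KPW={G} ∩ X={G} → {G} (+0)
site 2, node KMPWX: KPWX={G} ∪ M={T} → {G,T} (+1)
site 3, node KP: K={G} ∪ P={T} → {G,T} (+1)
site 3, node KPW: KP={G,T} ∩ W={T} → {T} (+0)
site 3, node KPWX: KPW={T} ∪ X={G} → {G,T} (+1)
site 3, node KMPWX: KPWX={G,T} ∪ M={C} → {C,G,T} (+1)
site 4, node KP: K={C} ∪ P={T} → {C,T} (+1)
site 4, node KPW: KP={C,T} ∪ W={A} → {A,C,T} (+1)
site 4, node KPWX: KPW={A,C,T} ∪ X={G} → {A,C,G,T} (+1)
site 4, node KMPWX: KPWX={A,C,G,T} ∩ M={A} → {A} (+0)
site 5, node KP: K={G} ∪ P={A} → {A,G} (+1)
site 5, node KPW: KP={A,G} ∩ W={A} → {A} (+0)
site 5, node KPWX: KPW={A} ∪ X={T} → {A,T} (+1)
site 5, node KMPWX: KPWX={A,T} ∩ M={A} → {A} (+0)
site 6, node KP: K={T} ∩ P={T} → {T} (+0)
site 6, node KPW: KP={T} ∪ W={A} → {A,T} (+1)
site 6, node KPWX: KPW={A,T} ∪ X={C} → {A,C,T} (+1)
site 6, node KMPWX: KPWX={A,C,T} ∩ M={A} → {A} (+0)
site 7, node KP: K={T} ∪ P={C} → {C,T} (+1)
site 7, node KPW: KP={C,T} ∪ W={G} → {C,G,T} (+1)
site 7, node KPWX: KPW={C,G,T} ∩ X={T} → {T} (+0)
site 7, node KMPWX: KPWX={T} ∪ M={C} → {C,T} (+1)
per-site changes: [2, 2, 2, 3, 3, 2, 2, 3]; total = 19

A,T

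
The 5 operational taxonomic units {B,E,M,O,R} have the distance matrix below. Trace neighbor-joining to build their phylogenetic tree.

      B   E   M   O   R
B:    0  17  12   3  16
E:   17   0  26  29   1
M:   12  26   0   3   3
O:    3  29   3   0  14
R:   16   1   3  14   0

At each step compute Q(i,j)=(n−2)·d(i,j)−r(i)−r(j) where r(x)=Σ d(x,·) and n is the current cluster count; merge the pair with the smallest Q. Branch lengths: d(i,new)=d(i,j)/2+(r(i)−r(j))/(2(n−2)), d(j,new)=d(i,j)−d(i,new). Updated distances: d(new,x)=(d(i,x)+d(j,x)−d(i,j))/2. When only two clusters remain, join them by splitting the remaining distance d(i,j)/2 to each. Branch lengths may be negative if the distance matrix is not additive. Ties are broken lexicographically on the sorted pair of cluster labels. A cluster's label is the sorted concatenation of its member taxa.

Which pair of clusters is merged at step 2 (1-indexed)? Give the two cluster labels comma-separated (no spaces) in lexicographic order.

iteration 1: select E,R (d=1, Q=-104); attach at lengths (7, -6); label the merged cluster ER
  updated: d(B,ER)=16, d(ER,M)=14, d(ER,O)=21
iteration 2: select B,O (d=3, Q=-52); attach at lengths (5/2, 1/2); label the merged cluster BO
  updated: d(BO,ER)=17, d(BO,M)=6
iteration 3: select BO,ER (d=17, Q=-37); attach at lengths (9/2, 25/2); label the merged cluster BEOR
  updated: d(BEOR,M)=3/2
iteration 4: select BEOR,M (d=3/2); attach at lengths (3/4, 3/4); label the merged cluster BEMOR
final tree: (((B:5/2,O:1/2):9/2,(E:7,R:-6):25/2):3/4,M:3/4)
total length: 45/2

B,O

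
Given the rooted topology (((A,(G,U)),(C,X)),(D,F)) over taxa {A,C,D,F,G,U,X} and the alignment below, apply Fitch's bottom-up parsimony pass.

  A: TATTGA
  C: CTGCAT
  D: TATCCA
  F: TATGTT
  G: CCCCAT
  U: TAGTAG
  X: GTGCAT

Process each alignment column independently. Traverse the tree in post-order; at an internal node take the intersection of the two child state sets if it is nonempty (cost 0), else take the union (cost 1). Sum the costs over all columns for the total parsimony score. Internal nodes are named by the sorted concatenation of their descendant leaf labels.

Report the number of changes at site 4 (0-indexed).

3

site 0, node GU: G={C} ∪ U={T} → {C,T} (+1)
site 0, node AGU: A={T} ∩ GU={C,T} → {T} (+0)
site 0, node CX: C={C} ∪ X={G} → {C,G} (+1)
site 0, node ACGUX: AGU={T} ∪ CX={C,G} → {C,G,T} (+1)
site 0, node DF: D={T} ∩ F={T} → {T} (+0)
site 0, node ACDFGUX: ACGUX={C,G,T} ∩ DF={T} → {T} (+0)
site 1, node GU: G={C} ∪ U={A} → {A,C} (+1)
site 1, node AGU: A={A} ∩ GU={A,C} → {A} (+0)
site 1, node CX: C={T} ∩ X={T} → {T} (+0)
site 1, node ACGUX: AGU={A} ∪ CX={T} → {A,T} (+1)
site 1, node DF: D={A} ∩ F={A} → {A} (+0)
site 1, node ACDFGUX: ACGUX={A,T} ∩ DF={A} → {A} (+0)
site 2, node GU: G={C} ∪ U={G} → {C,G} (+1)
site 2, node AGU: A={T} ∪ GU={C,G} → {C,G,T} (+1)
site 2, node CX: C={G} ∩ X={G} → {G} (+0)
site 2, node ACGUX: AGU={C,G,T} ∩ CX={G} → {G} (+0)
site 2, node DF: D={T} ∩ F={T} → {T} (+0)
site 2, node ACDFGUX: ACGUX={G} ∪ DF={T} → {G,T} (+1)
site 3, node GU: G={C} ∪ U={T} → {C,T} (+1)
site 3, node AGU: A={T} ∩ GU={C,T} → {T} (+0)
site 3, node CX: C={C} ∩ X={C} → {C} (+0)
site 3, node ACGUX: AGU={T} ∪ CX={C} → {C,T} (+1)
site 3, node DF: D={C} ∪ F={G} → {C,G} (+1)
site 3, node ACDFGUX: ACGUX={C,T} ∩ DF={C,G} → {C} (+0)
site 4, node GU: G={A} ∩ U={A} → {A} (+0)
site 4, node AGU: A={G} ∪ GU={A} → {A,G} (+1)
site 4, node CX: C={A} ∩ X={A} → {A} (+0)
site 4, node ACGUX: AGU={A,G} ∩ CX={A} → {A} (+0)
site 4, node DF: D={C} ∪ F={T} → {C,T} (+1)
site 4, node ACDFGUX: ACGUX={A} ∪ DF={C,T} → {A,C,T} (+1)
site 5, node GU: G={T} ∪ U={G} → {G,T} (+1)
site 5, node AGU: A={A} ∪ GU={G,T} → {A,G,T} (+1)
site 5, node CX: C={T} ∩ X={T} → {T} (+0)
site 5, node ACGUX: AGU={A,G,T} ∩ CX={T} → {T} (+0)
site 5, node DF: D={A} ∪ F={T} → {A,T} (+1)
site 5, node ACDFGUX: ACGUX={T} ∩ DF={A,T} → {T} (+0)
per-site changes: [3, 2, 3, 3, 3, 3]; total = 17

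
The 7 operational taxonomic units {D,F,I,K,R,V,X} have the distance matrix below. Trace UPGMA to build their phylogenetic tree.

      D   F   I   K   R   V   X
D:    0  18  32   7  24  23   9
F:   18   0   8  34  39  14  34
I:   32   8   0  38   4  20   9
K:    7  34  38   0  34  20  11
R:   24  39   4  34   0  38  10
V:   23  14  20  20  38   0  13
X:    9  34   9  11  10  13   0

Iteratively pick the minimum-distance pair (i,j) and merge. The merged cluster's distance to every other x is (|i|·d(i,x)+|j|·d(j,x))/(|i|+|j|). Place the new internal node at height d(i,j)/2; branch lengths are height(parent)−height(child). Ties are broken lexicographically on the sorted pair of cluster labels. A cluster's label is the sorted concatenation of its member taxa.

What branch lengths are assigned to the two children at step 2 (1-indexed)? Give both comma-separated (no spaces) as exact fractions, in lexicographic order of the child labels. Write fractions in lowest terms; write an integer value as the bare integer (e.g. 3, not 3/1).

step 1: merge (I,R) at d=4; branch lengths I→2, R→2; new cluster IR
  updated: d(D,IR)=28, d(F,IR)=47/2, d(IR,K)=36, d(IR,V)=29, d(IR,X)=19/2
step 2: merge (D,K) at d=7; branch lengths D→7/2, K→7/2; new cluster DK
  updated: d(DK,F)=26, d(DK,IR)=32, d(DK,V)=43/2, d(DK,X)=10
step 3: merge (IR,X) at d=19/2; branch lengths IR→11/4, X→19/4; new cluster IRX
  updated: d(DK,IRX)=74/3, d(F,IRX)=27, d(IRX,V)=71/3
step 4: merge (F,V) at d=14; branch lengths F→7, V→7; new cluster FV
  updated: d(DK,FV)=95/4, d(FV,IRX)=76/3
step 5: merge (DK,FV) at d=95/4; branch lengths DK→67/8, FV→39/8; new cluster DFKV
  updated: d(DFKV,IRX)=25
step 6: merge (DFKV,IRX) at d=25; branch lengths DFKV→5/8, IRX→31/4; new cluster DFIKRVX
final tree: (((D:7/2,K:7/2):67/8,(F:7,V:7):39/8):5/8,((I:2,R:2):11/4,X:19/4):31/4)
total length: 433/8

7/2,7/2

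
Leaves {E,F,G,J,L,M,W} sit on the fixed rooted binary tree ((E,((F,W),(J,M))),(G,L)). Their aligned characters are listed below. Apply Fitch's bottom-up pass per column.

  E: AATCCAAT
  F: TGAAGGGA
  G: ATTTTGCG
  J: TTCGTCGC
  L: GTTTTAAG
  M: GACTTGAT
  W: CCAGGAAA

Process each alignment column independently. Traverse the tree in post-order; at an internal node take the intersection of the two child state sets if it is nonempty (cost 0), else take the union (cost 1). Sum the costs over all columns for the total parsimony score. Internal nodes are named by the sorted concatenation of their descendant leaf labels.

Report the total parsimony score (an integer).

[col 0] FW: children F:{T}, W:{C} ∪→ {C,T}; cost 1
[col 0] JM: children J:{T}, M:{G} ∪→ {G,T}; cost 1
[col 0] FJMW: children FW:{C,T}, JM:{G,T} ∩→ {T}; cost 0
[col 0] EFJMW: children E:{A}, FJMW:{T} ∪→ {A,T}; cost 1
[col 0] GL: children G:{A}, L:{G} ∪→ {A,G}; cost 1
[col 0] EFGJLMW: children EFJMW:{A,T}, GL:{A,G} ∩→ {A}; cost 0
[col 1] FW: children F:{G}, W:{C} ∪→ {C,G}; cost 1
[col 1] JM: children J:{T}, M:{A} ∪→ {A,T}; cost 1
[col 1] FJMW: children FW:{C,G}, JM:{A,T} ∪→ {A,C,G,T}; cost 1
[col 1] EFJMW: children E:{A}, FJMW:{A,C,G,T} ∩→ {A}; cost 0
[col 1] GL: children G:{T}, L:{T} ∩→ {T}; cost 0
[col 1] EFGJLMW: children EFJMW:{A}, GL:{T} ∪→ {A,T}; cost 1
[col 2] FW: children F:{A}, W:{A} ∩→ {A}; cost 0
[col 2] JM: children J:{C}, M:{C} ∩→ {C}; cost 0
[col 2] FJMW: children FW:{A}, JM:{C} ∪→ {A,C}; cost 1
[col 2] EFJMW: children E:{T}, FJMW:{A,C} ∪→ {A,C,T}; cost 1
[col 2] GL: children G:{T}, L:{T} ∩→ {T}; cost 0
[col 2] EFGJLMW: children EFJMW:{A,C,T}, GL:{T} ∩→ {T}; cost 0
[col 3] FW: children F:{A}, W:{G} ∪→ {A,G}; cost 1
[col 3] JM: children J:{G}, M:{T} ∪→ {G,T}; cost 1
[col 3] FJMW: children FW:{A,G}, JM:{G,T} ∩→ {G}; cost 0
[col 3] EFJMW: children E:{C}, FJMW:{G} ∪→ {C,G}; cost 1
[col 3] GL: children G:{T}, L:{T} ∩→ {T}; cost 0
[col 3] EFGJLMW: children EFJMW:{C,G}, GL:{T} ∪→ {C,G,T}; cost 1
[col 4] FW: children F:{G}, W:{G} ∩→ {G}; cost 0
[col 4] JM: children J:{T}, M:{T} ∩→ {T}; cost 0
[col 4] FJMW: children FW:{G}, JM:{T} ∪→ {G,T}; cost 1
[col 4] EFJMW: children E:{C}, FJMW:{G,T} ∪→ {C,G,T}; cost 1
[col 4] GL: children G:{T}, L:{T} ∩→ {T}; cost 0
[col 4] EFGJLMW: children EFJMW:{C,G,T}, GL:{T} ∩→ {T}; cost 0
[col 5] FW: children F:{G}, W:{A} ∪→ {A,G}; cost 1
[col 5] JM: children J:{C}, M:{G} ∪→ {C,G}; cost 1
[col 5] FJMW: children FW:{A,G}, JM:{C,G} ∩→ {G}; cost 0
[col 5] EFJMW: children E:{A}, FJMW:{G} ∪→ {A,G}; cost 1
[col 5] GL: children G:{G}, L:{A} ∪→ {A,G}; cost 1
[col 5] EFGJLMW: children EFJMW:{A,G}, GL:{A,G} ∩→ {A,G}; cost 0
[col 6] FW: children F:{G}, W:{A} ∪→ {A,G}; cost 1
[col 6] JM: children J:{G}, M:{A} ∪→ {A,G}; cost 1
[col 6] FJMW: children FW:{A,G}, JM:{A,G} ∩→ {A,G}; cost 0
[col 6] EFJMW: children E:{A}, FJMW:{A,G} ∩→ {A}; cost 0
[col 6] GL: children G:{C}, L:{A} ∪→ {A,C}; cost 1
[col 6] EFGJLMW: children EFJMW:{A}, GL:{A,C} ∩→ {A}; cost 0
[col 7] FW: children F:{A}, W:{A} ∩→ {A}; cost 0
[col 7] JM: children J:{C}, M:{T} ∪→ {C,T}; cost 1
[col 7] FJMW: children FW:{A}, JM:{C,T} ∪→ {A,C,T}; cost 1
[col 7] EFJMW: children E:{T}, FJMW:{A,C,T} ∩→ {T}; cost 0
[col 7] GL: children G:{G}, L:{G} ∩→ {G}; cost 0
[col 7] EFGJLMW: children EFJMW:{T}, GL:{G} ∪→ {G,T}; cost 1
per-site changes: [4, 4, 2, 4, 2, 4, 3, 3]; total = 26

26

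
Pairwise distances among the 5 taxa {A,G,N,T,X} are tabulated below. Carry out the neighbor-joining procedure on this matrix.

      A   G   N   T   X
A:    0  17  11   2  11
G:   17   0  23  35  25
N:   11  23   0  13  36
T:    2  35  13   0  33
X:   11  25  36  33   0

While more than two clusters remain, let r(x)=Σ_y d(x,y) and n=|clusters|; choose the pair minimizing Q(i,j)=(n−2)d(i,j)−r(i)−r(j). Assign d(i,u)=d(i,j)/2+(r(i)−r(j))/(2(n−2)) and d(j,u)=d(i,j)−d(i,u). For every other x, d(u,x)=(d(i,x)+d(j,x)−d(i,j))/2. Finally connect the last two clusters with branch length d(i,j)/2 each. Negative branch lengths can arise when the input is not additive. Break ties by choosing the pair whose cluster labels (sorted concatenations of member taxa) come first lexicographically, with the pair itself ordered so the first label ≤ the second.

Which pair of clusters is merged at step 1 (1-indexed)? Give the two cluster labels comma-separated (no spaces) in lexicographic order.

1. join G+X (d=25, Q=-130) ⇒ GX; edges |G|=35/3, |X|=40/3
  updated: d(A,GX)=3/2, d(GX,N)=17, d(GX,T)=43/2
2. join A+GX (d=3/2, Q=-103/2) ⇒ AGX; edges |A|=-45/8, |GX|=57/8
  updated: d(AGX,N)=53/4, d(AGX,T)=11
3. join AGX+N (d=53/4, Q=-149/4) ⇒ AGNX; edges |AGX|=45/8, |N|=61/8
  updated: d(AGNX,T)=43/8
4. join AGNX+T (d=43/8) ⇒ AGNTX; edges |AGNX|=43/16, |T|=43/16
final tree: (((A:-45/8,(G:35/3,X:40/3):57/8):45/8,N:61/8):43/16,T:43/16)
total length: 361/8

G,X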